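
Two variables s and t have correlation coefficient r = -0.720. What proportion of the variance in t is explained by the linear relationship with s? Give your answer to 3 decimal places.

r² = (-0.720)² = 0.518

0.518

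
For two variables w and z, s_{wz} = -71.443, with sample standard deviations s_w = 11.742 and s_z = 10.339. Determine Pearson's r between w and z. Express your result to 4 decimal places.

-0.5885

r = Cov(w,z) / (s_w · s_z) = -71.443 / (11.742 × 10.339)
  = -71.443 / 121.4005 ≈ -0.5885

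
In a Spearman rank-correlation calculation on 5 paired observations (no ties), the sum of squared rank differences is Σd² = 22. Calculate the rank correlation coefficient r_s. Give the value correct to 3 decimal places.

-0.100

ρ = 1 − 6Σd² / [n(n²−1)] = 1 − 6×22 / (5×24)
  = 1 − 132/120 = 1 − 1.1000 ≈ -0.100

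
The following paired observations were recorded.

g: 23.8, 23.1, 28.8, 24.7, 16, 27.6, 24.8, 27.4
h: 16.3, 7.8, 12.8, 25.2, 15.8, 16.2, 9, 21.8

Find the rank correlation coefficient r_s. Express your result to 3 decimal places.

0.119

Rank g: 3, 2, 8, 4, 1, 7, 5, 6
Rank h: 6, 1, 3, 8, 4, 5, 2, 7
d = rank(g) − rank(h): -3, 1, 5, -4, -3, 2, 3, -1; Σd² = 74
ρ = 1 − 6Σd² / [n(n²−1)] = 1 − 6×74 / (8×63) = 1 − 444/504 ≈ 0.119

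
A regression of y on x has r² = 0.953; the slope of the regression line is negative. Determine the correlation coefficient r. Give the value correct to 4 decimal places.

|r| = √0.953 = 0.9762
The association is negative, so r = −0.9762.

-0.9762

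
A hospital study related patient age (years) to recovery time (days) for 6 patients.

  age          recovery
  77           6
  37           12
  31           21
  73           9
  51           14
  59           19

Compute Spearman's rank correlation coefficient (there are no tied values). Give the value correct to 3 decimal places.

-0.771

Rank age: 6, 2, 1, 5, 3, 4
Rank recovery: 1, 3, 6, 2, 4, 5
d = rank(age) − rank(recovery): 5, -1, -5, 3, -1, -1; Σd² = 62
ρ = 1 − 6Σd² / [n(n²−1)] = 1 − 6×62 / (6×35) = 1 − 372/210 ≈ -0.771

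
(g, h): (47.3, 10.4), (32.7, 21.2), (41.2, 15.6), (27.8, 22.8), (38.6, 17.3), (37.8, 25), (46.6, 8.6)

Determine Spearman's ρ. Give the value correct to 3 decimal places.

-0.857

Rank g: 7, 2, 5, 1, 4, 3, 6
Rank h: 2, 5, 3, 6, 4, 7, 1
d = rank(g) − rank(h): 5, -3, 2, -5, 0, -4, 5; Σd² = 104
ρ = 1 − 6Σd² / [n(n²−1)] = 1 − 6×104 / (7×48) = 1 − 624/336 ≈ -0.857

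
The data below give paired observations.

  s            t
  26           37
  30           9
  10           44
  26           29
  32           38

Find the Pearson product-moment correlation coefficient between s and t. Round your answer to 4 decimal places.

-0.5328

n = 5, Σs = 124, Σt = 157, Σs² = 3376, Σt² = 5671, Σst = 3642
nΣst − ΣsΣt = 18210 − 19468 = -1258
nΣs² − (Σs)² = 16880 − 15376 = 1504; nΣt² − (Σt)² = 28355 − 24649 = 3706
r = -1258 / √(1504 × 3706) = -1258 / 2360.8947 ≈ -0.5328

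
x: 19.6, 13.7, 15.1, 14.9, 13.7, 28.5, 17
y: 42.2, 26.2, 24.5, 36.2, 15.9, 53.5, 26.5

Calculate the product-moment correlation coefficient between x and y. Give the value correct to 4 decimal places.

n = 7, Σx = 122.5, Σy = 225, Σx² = 2310.81, Σy² = 8195.28, Σxy = 4288.47
nΣxy − ΣxΣy = 30019.29 − 27562.5 = 2456.79
nΣx² − (Σx)² = 16175.67 − 15006.25 = 1169.42; nΣy² − (Σy)² = 57366.96 − 50625 = 6741.96
r = 2456.79 / √(1169.42 × 6741.96) = 2456.79 / 2807.8787 ≈ 0.8750

0.8750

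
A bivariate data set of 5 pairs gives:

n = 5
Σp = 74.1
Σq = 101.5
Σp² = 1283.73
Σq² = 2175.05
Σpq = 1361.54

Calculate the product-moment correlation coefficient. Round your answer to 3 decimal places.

-0.978

r = (nΣpq − ΣpΣq) / √[(nΣp² − (Σp)²)(nΣq² − (Σq)²)]
Numerator: 5×1361.54 − 74.1×101.5 = -713.45
Denominator: √[(6418.65 − 5490.81)(10875.25 − 10302.25)] = √[927.84 × 573] = 729.1449
r = -713.45 / 729.1449 ≈ -0.978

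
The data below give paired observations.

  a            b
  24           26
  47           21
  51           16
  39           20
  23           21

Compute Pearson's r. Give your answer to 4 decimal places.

n = 5, Σa = 184, Σb = 104, Σa² = 7436, Σb² = 2214, Σab = 3690
nΣab − ΣaΣb = 18450 − 19136 = -686
nΣa² − (Σa)² = 37180 − 33856 = 3324; nΣb² − (Σb)² = 11070 − 10816 = 254
r = -686 / √(3324 × 254) = -686 / 918.8558 ≈ -0.7466

-0.7466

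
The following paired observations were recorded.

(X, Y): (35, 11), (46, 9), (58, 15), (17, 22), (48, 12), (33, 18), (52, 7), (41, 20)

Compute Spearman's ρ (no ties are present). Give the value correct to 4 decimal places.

Rank X: 3, 5, 8, 1, 6, 2, 7, 4
Rank Y: 3, 2, 5, 8, 4, 6, 1, 7
d = rank(X) − rank(Y): 0, 3, 3, -7, 2, -4, 6, -3; Σd² = 132
ρ = 1 − 6Σd² / [n(n²−1)] = 1 − 6×132 / (8×63) = 1 − 792/504 ≈ -0.5714

-0.5714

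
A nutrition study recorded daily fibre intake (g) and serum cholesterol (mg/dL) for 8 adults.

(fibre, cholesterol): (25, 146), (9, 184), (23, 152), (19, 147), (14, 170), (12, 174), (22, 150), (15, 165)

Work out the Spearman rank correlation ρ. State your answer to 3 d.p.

Rank fibre: 8, 1, 7, 5, 3, 2, 6, 4
Rank cholesterol: 1, 8, 4, 2, 6, 7, 3, 5
d = rank(fibre) − rank(cholesterol): 7, -7, 3, 3, -3, -5, 3, -1; Σd² = 160
ρ = 1 − 6Σd² / [n(n²−1)] = 1 − 6×160 / (8×63) = 1 − 960/504 ≈ -0.905

-0.905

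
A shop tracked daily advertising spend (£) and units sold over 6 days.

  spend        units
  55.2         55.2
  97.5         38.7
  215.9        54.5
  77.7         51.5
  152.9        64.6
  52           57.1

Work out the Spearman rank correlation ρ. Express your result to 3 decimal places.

-0.143

Rank spend: 2, 4, 6, 3, 5, 1
Rank units: 4, 1, 3, 2, 6, 5
d = rank(spend) − rank(units): -2, 3, 3, 1, -1, -4; Σd² = 40
ρ = 1 − 6Σd² / [n(n²−1)] = 1 − 6×40 / (6×35) = 1 − 240/210 ≈ -0.143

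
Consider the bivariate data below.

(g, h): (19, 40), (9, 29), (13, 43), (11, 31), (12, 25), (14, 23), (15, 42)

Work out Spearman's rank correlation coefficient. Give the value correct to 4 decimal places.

0.3214

Rank g: 7, 1, 4, 2, 3, 5, 6
Rank h: 5, 3, 7, 4, 2, 1, 6
d = rank(g) − rank(h): 2, -2, -3, -2, 1, 4, 0; Σd² = 38
ρ = 1 − 6Σd² / [n(n²−1)] = 1 − 6×38 / (7×48) = 1 − 228/336 ≈ 0.3214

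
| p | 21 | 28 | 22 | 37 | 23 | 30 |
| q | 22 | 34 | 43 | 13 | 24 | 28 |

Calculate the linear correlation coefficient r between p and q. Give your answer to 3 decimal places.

-0.530

n = 6, Σp = 161, Σq = 164, Σp² = 4507, Σq² = 5018, Σpq = 4233
nΣpq − ΣpΣq = 25398 − 26404 = -1006
nΣp² − (Σp)² = 27042 − 25921 = 1121; nΣq² − (Σq)² = 30108 − 26896 = 3212
r = -1006 / √(1121 × 3212) = -1006 / 1897.5384 ≈ -0.530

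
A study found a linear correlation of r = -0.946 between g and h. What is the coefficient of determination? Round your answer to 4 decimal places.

r² = (-0.946)² = 0.8949

0.8949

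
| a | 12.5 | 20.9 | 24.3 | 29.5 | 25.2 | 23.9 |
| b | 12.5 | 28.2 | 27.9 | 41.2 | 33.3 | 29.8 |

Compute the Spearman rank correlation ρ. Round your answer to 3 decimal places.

Rank a: 1, 2, 4, 6, 5, 3
Rank b: 1, 3, 2, 6, 5, 4
d = rank(a) − rank(b): 0, -1, 2, 0, 0, -1; Σd² = 6
ρ = 1 − 6Σd² / [n(n²−1)] = 1 − 6×6 / (6×35) = 1 − 36/210 ≈ 0.829

0.829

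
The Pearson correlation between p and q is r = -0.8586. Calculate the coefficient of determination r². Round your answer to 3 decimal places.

0.737

r² = (-0.8586)² = 0.737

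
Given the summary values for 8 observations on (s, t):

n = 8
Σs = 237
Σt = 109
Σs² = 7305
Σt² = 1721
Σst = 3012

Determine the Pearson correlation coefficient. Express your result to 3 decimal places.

-0.839

r = (nΣst − ΣsΣt) / √[(nΣs² − (Σs)²)(nΣt² − (Σt)²)]
Numerator: 8×3012 − 237×109 = -1737
Denominator: √[(58440 − 56169)(13768 − 11881)] = √[2271 × 1887] = 2070.1152
r = -1737 / 2070.1152 ≈ -0.839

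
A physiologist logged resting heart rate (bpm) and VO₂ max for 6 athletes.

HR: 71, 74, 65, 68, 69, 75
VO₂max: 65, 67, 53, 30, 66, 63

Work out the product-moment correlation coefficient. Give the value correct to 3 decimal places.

n = 6, Σx = 422, Σy = 344, Σx² = 29752, Σy² = 20748, Σxy = 24337
nΣxy − ΣxΣy = 146022 − 145168 = 854
nΣx² − (Σx)² = 178512 − 178084 = 428; nΣy² − (Σy)² = 124488 − 118336 = 6152
r = 854 / √(428 × 6152) = 854 / 1622.6694 ≈ 0.526

0.526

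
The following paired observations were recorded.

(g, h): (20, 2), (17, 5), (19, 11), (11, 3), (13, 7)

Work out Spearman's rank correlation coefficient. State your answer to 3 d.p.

Rank g: 5, 3, 4, 1, 2
Rank h: 1, 3, 5, 2, 4
d = rank(g) − rank(h): 4, 0, -1, -1, -2; Σd² = 22
ρ = 1 − 6Σd² / [n(n²−1)] = 1 − 6×22 / (5×24) = 1 − 132/120 ≈ -0.100

-0.100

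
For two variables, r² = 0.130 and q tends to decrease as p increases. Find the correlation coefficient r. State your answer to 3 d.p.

|r| = √0.130 = 0.361
The association is negative, so r = −0.361.

-0.361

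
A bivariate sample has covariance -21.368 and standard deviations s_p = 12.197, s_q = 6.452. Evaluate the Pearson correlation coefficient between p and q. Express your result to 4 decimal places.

r = Cov(p,q) / (s_p · s_q) = -21.368 / (12.197 × 6.452)
  = -21.368 / 78.6950 ≈ -0.2715

-0.2715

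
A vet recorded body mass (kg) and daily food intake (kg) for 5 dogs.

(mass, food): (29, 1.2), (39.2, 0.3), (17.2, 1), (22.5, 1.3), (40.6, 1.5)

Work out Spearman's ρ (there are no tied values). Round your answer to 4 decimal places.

0.3000

Rank mass: 3, 4, 1, 2, 5
Rank food: 3, 1, 2, 4, 5
d = rank(mass) − rank(food): 0, 3, -1, -2, 0; Σd² = 14
ρ = 1 − 6Σd² / [n(n²−1)] = 1 − 6×14 / (5×24) = 1 − 84/120 ≈ 0.3000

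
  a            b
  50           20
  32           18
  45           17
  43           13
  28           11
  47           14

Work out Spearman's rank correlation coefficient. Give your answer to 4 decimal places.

0.6000

Rank a: 6, 2, 4, 3, 1, 5
Rank b: 6, 5, 4, 2, 1, 3
d = rank(a) − rank(b): 0, -3, 0, 1, 0, 2; Σd² = 14
ρ = 1 − 6Σd² / [n(n²−1)] = 1 − 6×14 / (6×35) = 1 − 84/210 ≈ 0.6000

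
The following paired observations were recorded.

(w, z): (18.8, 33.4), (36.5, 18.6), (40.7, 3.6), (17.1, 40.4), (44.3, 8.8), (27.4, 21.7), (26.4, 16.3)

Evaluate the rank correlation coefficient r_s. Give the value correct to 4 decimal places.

-0.8571

Rank w: 2, 5, 6, 1, 7, 4, 3
Rank z: 6, 4, 1, 7, 2, 5, 3
d = rank(w) − rank(z): -4, 1, 5, -6, 5, -1, 0; Σd² = 104
ρ = 1 − 6Σd² / [n(n²−1)] = 1 − 6×104 / (7×48) = 1 − 624/336 ≈ -0.8571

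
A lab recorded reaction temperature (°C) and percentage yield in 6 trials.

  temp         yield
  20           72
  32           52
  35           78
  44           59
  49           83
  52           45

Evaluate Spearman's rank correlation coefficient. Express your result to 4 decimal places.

-0.1429

Rank temp: 1, 2, 3, 4, 5, 6
Rank yield: 4, 2, 5, 3, 6, 1
d = rank(temp) − rank(yield): -3, 0, -2, 1, -1, 5; Σd² = 40
ρ = 1 − 6Σd² / [n(n²−1)] = 1 − 6×40 / (6×35) = 1 − 240/210 ≈ -0.1429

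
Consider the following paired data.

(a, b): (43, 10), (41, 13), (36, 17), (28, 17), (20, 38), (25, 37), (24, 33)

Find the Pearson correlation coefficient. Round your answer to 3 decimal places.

n = 7, Σa = 217, Σb = 165, Σa² = 7211, Σb² = 4749, Σab = 4528
nΣab − ΣaΣb = 31696 − 35805 = -4109
nΣa² − (Σa)² = 50477 − 47089 = 3388; nΣb² − (Σb)² = 33243 − 27225 = 6018
r = -4109 / √(3388 × 6018) = -4109 / 4515.4163 ≈ -0.910

-0.910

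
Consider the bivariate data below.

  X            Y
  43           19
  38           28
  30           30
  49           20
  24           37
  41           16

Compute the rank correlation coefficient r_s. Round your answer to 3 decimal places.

Rank X: 5, 3, 2, 6, 1, 4
Rank Y: 2, 4, 5, 3, 6, 1
d = rank(X) − rank(Y): 3, -1, -3, 3, -5, 3; Σd² = 62
ρ = 1 − 6Σd² / [n(n²−1)] = 1 − 6×62 / (6×35) = 1 − 372/210 ≈ -0.771

-0.771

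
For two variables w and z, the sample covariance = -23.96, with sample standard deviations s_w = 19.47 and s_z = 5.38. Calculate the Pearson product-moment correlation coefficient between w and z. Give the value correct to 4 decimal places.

r = Cov(w,z) / (s_w · s_z) = -23.96 / (19.47 × 5.38)
  = -23.96 / 104.7486 ≈ -0.2287

-0.2287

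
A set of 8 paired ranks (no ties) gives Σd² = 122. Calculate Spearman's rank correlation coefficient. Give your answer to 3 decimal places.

-0.452

ρ = 1 − 6Σd² / [n(n²−1)] = 1 − 6×122 / (8×63)
  = 1 − 732/504 = 1 − 1.4524 ≈ -0.452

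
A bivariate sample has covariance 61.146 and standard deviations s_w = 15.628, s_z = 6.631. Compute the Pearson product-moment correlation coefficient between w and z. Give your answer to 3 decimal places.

0.590

r = Cov(w,z) / (s_w · s_z) = 61.146 / (15.628 × 6.631)
  = 61.146 / 103.6293 ≈ 0.590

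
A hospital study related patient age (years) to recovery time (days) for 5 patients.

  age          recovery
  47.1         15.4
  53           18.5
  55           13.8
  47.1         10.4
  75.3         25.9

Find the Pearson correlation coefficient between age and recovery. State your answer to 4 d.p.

0.8915

n = 5, Σx = 277.5, Σy = 84, Σx² = 15940.91, Σy² = 1548.82, Σxy = 4904.95
nΣxy − ΣxΣy = 24524.75 − 23310 = 1214.75
nΣx² − (Σx)² = 79704.55 − 77006.25 = 2698.3; nΣy² − (Σy)² = 7744.1 − 7056 = 688.1
r = 1214.75 / √(2698.3 × 688.1) = 1214.75 / 1362.6079 ≈ 0.8915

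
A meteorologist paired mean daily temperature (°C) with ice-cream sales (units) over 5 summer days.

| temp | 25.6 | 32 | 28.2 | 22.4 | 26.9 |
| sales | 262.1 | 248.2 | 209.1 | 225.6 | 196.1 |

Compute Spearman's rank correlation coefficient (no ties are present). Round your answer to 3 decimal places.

-0.100

Rank temp: 2, 5, 4, 1, 3
Rank sales: 5, 4, 2, 3, 1
d = rank(temp) − rank(sales): -3, 1, 2, -2, 2; Σd² = 22
ρ = 1 − 6Σd² / [n(n²−1)] = 1 − 6×22 / (5×24) = 1 − 132/120 ≈ -0.100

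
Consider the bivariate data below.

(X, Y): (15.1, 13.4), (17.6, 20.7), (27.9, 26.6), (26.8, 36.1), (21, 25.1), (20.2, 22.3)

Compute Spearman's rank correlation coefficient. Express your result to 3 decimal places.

Rank X: 1, 2, 6, 5, 4, 3
Rank Y: 1, 2, 5, 6, 4, 3
d = rank(X) − rank(Y): 0, 0, 1, -1, 0, 0; Σd² = 2
ρ = 1 − 6Σd² / [n(n²−1)] = 1 − 6×2 / (6×35) = 1 − 12/210 ≈ 0.943

0.943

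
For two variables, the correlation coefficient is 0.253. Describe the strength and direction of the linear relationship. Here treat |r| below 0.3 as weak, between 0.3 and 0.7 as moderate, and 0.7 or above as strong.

r = 0.253 > 0 so the relationship is positive.
|r| = 0.253, which falls in the weak range.

weak positive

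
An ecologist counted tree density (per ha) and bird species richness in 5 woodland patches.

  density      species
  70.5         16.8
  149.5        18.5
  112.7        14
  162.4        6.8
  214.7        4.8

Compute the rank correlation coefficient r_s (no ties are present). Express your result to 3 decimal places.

-0.700

Rank density: 1, 3, 2, 4, 5
Rank species: 4, 5, 3, 2, 1
d = rank(density) − rank(species): -3, -2, -1, 2, 4; Σd² = 34
ρ = 1 − 6Σd² / [n(n²−1)] = 1 − 6×34 / (5×24) = 1 − 204/120 ≈ -0.700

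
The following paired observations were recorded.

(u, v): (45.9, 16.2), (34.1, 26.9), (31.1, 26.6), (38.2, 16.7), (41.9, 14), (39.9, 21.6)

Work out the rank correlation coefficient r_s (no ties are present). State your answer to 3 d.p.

-0.829

Rank u: 6, 2, 1, 3, 5, 4
Rank v: 2, 6, 5, 3, 1, 4
d = rank(u) − rank(v): 4, -4, -4, 0, 4, 0; Σd² = 64
ρ = 1 − 6Σd² / [n(n²−1)] = 1 − 6×64 / (6×35) = 1 − 384/210 ≈ -0.829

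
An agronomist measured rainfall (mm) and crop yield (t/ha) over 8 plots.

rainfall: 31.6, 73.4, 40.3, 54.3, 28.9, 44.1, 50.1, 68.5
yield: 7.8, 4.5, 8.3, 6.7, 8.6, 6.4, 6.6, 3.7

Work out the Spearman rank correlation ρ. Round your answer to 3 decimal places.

-0.857

Rank rainfall: 2, 8, 3, 6, 1, 4, 5, 7
Rank yield: 6, 2, 7, 5, 8, 3, 4, 1
d = rank(rainfall) − rank(yield): -4, 6, -4, 1, -7, 1, 1, 6; Σd² = 156
ρ = 1 − 6Σd² / [n(n²−1)] = 1 − 6×156 / (8×63) = 1 − 936/504 ≈ -0.857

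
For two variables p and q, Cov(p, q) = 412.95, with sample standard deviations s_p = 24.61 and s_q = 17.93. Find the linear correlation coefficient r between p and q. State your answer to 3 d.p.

0.936

r = Cov(p,q) / (s_p · s_q) = 412.95 / (24.61 × 17.93)
  = 412.95 / 441.2573 ≈ 0.936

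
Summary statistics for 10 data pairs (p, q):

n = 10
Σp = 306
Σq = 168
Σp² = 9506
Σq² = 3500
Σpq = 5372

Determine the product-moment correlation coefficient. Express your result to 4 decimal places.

r = (nΣpq − ΣpΣq) / √[(nΣp² − (Σp)²)(nΣq² − (Σq)²)]
Numerator: 10×5372 − 306×168 = 2312
Denominator: √[(95060 − 93636)(35000 − 28224)] = √[1424 × 6776] = 3106.2878
r = 2312 / 3106.2878 ≈ 0.7443

0.7443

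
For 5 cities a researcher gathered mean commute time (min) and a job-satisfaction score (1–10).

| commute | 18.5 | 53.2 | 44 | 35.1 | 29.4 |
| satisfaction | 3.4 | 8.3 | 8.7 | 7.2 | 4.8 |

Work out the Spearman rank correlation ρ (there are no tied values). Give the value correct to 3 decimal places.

Rank commute: 1, 5, 4, 3, 2
Rank satisfaction: 1, 4, 5, 3, 2
d = rank(commute) − rank(satisfaction): 0, 1, -1, 0, 0; Σd² = 2
ρ = 1 − 6Σd² / [n(n²−1)] = 1 − 6×2 / (5×24) = 1 − 12/120 ≈ 0.900

0.900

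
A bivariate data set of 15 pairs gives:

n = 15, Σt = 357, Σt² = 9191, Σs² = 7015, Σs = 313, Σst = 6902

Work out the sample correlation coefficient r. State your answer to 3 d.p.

-0.944

r = (nΣst − ΣsΣt) / √[(nΣs² − (Σs)²)(nΣt² − (Σt)²)]
Numerator: 15×6902 − 313×357 = -8211
Denominator: √[(105225 − 97969)(137865 − 127449)] = √[7256 × 10416] = 8693.5894
r = -8211 / 8693.5894 ≈ -0.944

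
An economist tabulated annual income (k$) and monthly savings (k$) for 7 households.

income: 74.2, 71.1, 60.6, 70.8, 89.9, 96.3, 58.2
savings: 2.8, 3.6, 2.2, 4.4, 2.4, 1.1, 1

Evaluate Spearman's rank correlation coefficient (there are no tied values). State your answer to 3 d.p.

Rank income: 5, 4, 2, 3, 6, 7, 1
Rank savings: 5, 6, 3, 7, 4, 2, 1
d = rank(income) − rank(savings): 0, -2, -1, -4, 2, 5, 0; Σd² = 50
ρ = 1 − 6Σd² / [n(n²−1)] = 1 − 6×50 / (7×48) = 1 − 300/336 ≈ 0.107

0.107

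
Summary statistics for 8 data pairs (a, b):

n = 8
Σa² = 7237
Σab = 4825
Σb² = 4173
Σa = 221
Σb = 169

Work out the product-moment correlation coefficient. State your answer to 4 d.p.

r = (nΣab − ΣaΣb) / √[(nΣa² − (Σa)²)(nΣb² − (Σb)²)]
Numerator: 8×4825 − 221×169 = 1251
Denominator: √[(57896 − 48841)(33384 − 28561)] = √[9055 × 4823] = 6608.4995
r = 1251 / 6608.4995 ≈ 0.1893

0.1893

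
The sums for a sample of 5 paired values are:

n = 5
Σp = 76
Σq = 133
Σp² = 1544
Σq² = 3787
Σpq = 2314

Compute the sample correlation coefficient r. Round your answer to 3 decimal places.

0.939

r = (nΣpq − ΣpΣq) / √[(nΣp² − (Σp)²)(nΣq² − (Σq)²)]
Numerator: 5×2314 − 76×133 = 1462
Denominator: √[(7720 − 5776)(18935 − 17689)] = √[1944 × 1246] = 1556.3496
r = 1462 / 1556.3496 ≈ 0.939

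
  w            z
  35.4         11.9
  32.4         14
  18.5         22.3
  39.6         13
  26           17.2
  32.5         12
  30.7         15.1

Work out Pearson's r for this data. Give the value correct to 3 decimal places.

-0.921

n = 7, Σw = 215.1, Σz = 105.5, Σw² = 6888.07, Σz² = 1671.75, Σwz = 3102.98
nΣwz − ΣwΣz = 21720.86 − 22693.05 = -972.19
nΣw² − (Σw)² = 48216.49 − 46268.01 = 1948.48; nΣz² − (Σz)² = 11702.25 − 11130.25 = 572
r = -972.19 / √(1948.48 × 572) = -972.19 / 1055.7133 ≈ -0.921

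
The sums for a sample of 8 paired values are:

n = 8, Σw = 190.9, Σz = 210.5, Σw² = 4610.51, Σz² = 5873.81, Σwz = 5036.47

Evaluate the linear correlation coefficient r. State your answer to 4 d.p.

0.0987

r = (nΣwz − ΣwΣz) / √[(nΣw² − (Σw)²)(nΣz² − (Σz)²)]
Numerator: 8×5036.47 − 190.9×210.5 = 107.31
Denominator: √[(36884.08 − 36442.81)(46990.48 − 44310.25)] = √[441.27 × 2680.23] = 1087.5225
r = 107.31 / 1087.5225 ≈ 0.0987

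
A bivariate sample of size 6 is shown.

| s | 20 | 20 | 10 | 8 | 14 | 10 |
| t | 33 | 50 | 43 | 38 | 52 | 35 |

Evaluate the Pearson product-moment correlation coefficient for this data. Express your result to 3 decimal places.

0.200

n = 6, Σs = 82, Σt = 251, Σs² = 1260, Σt² = 10811, Σst = 3472
nΣst − ΣsΣt = 20832 − 20582 = 250
nΣs² − (Σs)² = 7560 − 6724 = 836; nΣt² − (Σt)² = 64866 − 63001 = 1865
r = 250 / √(836 × 1865) = 250 / 1248.6553 ≈ 0.200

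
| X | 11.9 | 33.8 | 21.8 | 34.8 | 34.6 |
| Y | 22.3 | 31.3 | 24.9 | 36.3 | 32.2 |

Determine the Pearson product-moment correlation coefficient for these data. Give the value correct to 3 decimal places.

0.938

n = 5, ΣX = 136.9, ΣY = 147, ΣX² = 4167.49, ΣY² = 4451.52, ΣXY = 4243.49
nΣXY − ΣXΣY = 21217.45 − 20124.3 = 1093.15
nΣX² − (ΣX)² = 20837.45 − 18741.61 = 2095.84; nΣY² − (ΣY)² = 22257.6 − 21609 = 648.6
r = 1093.15 / √(2095.84 × 648.6) = 1093.15 / 1165.9167 ≈ 0.938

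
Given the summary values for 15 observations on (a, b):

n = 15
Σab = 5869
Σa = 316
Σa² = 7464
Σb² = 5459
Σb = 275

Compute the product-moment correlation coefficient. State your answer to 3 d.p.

r = (nΣab − ΣaΣb) / √[(nΣa² − (Σa)²)(nΣb² − (Σb)²)]
Numerator: 15×5869 − 316×275 = 1135
Denominator: √[(111960 − 99856)(81885 − 75625)] = √[12104 × 6260] = 8704.6562
r = 1135 / 8704.6562 ≈ 0.130

0.130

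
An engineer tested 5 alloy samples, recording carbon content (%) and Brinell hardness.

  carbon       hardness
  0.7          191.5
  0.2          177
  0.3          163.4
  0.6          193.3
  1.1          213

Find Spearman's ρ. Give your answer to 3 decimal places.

Rank carbon: 4, 1, 2, 3, 5
Rank hardness: 3, 2, 1, 4, 5
d = rank(carbon) − rank(hardness): 1, -1, 1, -1, 0; Σd² = 4
ρ = 1 − 6Σd² / [n(n²−1)] = 1 − 6×4 / (5×24) = 1 − 24/120 ≈ 0.800

0.800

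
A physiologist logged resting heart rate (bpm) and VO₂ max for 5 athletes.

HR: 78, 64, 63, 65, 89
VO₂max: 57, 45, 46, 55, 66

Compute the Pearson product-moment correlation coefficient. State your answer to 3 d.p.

n = 5, Σx = 359, Σy = 269, Σx² = 26295, Σy² = 14771, Σxy = 19673
nΣxy − ΣxΣy = 98365 − 96571 = 1794
nΣx² − (Σx)² = 131475 − 128881 = 2594; nΣy² − (Σy)² = 73855 − 72361 = 1494
r = 1794 / √(2594 × 1494) = 1794 / 1968.6127 ≈ 0.911

0.911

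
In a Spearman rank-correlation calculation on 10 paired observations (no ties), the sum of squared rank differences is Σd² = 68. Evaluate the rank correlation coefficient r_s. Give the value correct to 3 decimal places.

ρ = 1 − 6Σd² / [n(n²−1)] = 1 − 6×68 / (10×99)
  = 1 − 408/990 = 1 − 0.4121 ≈ 0.588

0.588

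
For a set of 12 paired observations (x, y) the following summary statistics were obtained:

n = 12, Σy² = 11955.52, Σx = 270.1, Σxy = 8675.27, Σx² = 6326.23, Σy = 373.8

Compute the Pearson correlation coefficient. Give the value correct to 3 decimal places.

0.944

r = (nΣxy − ΣxΣy) / √[(nΣx² − (Σx)²)(nΣy² − (Σy)²)]
Numerator: 12×8675.27 − 270.1×373.8 = 3139.86
Denominator: √[(75914.76 − 72954.01)(143466.24 − 139726.44)] = √[2960.75 × 3739.8] = 3327.5536
r = 3139.86 / 3327.5536 ≈ 0.944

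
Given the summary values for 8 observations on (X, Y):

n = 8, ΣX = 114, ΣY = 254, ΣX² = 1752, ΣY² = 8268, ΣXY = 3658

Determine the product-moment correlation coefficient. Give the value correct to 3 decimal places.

r = (nΣXY − ΣXΣY) / √[(nΣX² − (ΣX)²)(nΣY² − (ΣY)²)]
Numerator: 8×3658 − 114×254 = 308
Denominator: √[(14016 − 12996)(66144 − 64516)] = √[1020 × 1628] = 1288.6272
r = 308 / 1288.6272 ≈ 0.239

0.239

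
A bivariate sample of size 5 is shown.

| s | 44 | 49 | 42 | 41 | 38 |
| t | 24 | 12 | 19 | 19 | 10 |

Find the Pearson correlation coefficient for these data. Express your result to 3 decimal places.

n = 5, Σs = 214, Σt = 84, Σs² = 9226, Σt² = 1542, Σst = 3601
nΣst − ΣsΣt = 18005 − 17976 = 29
nΣs² − (Σs)² = 46130 − 45796 = 334; nΣt² − (Σt)² = 7710 − 7056 = 654
r = 29 / √(334 × 654) = 29 / 467.3714 ≈ 0.062

0.062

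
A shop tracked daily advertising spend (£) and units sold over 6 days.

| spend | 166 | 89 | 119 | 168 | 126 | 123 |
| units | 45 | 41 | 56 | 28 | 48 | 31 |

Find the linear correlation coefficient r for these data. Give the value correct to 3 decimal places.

-0.299

n = 6, Σx = 791, Σy = 249, Σx² = 108867, Σy² = 10891, Σxy = 32348
nΣxy − ΣxΣy = 194088 − 196959 = -2871
nΣx² − (Σx)² = 653202 − 625681 = 27521; nΣy² − (Σy)² = 65346 − 62001 = 3345
r = -2871 / √(27521 × 3345) = -2871 / 9594.6727 ≈ -0.299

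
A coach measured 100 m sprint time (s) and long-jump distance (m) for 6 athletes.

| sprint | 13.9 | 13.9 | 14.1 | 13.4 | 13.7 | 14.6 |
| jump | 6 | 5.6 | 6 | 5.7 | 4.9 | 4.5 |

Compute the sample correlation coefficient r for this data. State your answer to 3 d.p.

-0.459

n = 6, Σx = 83.6, Σy = 32.7, Σx² = 1165.64, Σy² = 180.11, Σxy = 455.05
nΣxy − ΣxΣy = 2730.3 − 2733.72 = -3.42
nΣx² − (Σx)² = 6993.84 − 6988.96 = 4.88; nΣy² − (Σy)² = 1080.66 − 1069.29 = 11.37
r = -3.42 / √(4.88 × 11.37) = -3.42 / 7.4489 ≈ -0.459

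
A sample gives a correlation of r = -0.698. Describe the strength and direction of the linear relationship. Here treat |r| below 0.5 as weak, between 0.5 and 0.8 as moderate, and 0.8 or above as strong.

moderate negative

r = -0.698 < 0 so the relationship is negative.
|r| = 0.698, which falls in the moderate range.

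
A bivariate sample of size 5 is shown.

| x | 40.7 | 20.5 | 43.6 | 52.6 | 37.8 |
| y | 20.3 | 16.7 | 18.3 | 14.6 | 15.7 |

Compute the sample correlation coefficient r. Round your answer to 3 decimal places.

n = 5, Σx = 195.2, Σy = 85.6, Σx² = 8173.3, Σy² = 1485.52, Σxy = 3327.86
nΣxy − ΣxΣy = 16639.3 − 16709.12 = -69.82
nΣx² − (Σx)² = 40866.5 − 38103.04 = 2763.46; nΣy² − (Σy)² = 7427.6 − 7327.36 = 100.24
r = -69.82 / √(2763.46 × 100.24) = -69.82 / 526.3167 ≈ -0.133

-0.133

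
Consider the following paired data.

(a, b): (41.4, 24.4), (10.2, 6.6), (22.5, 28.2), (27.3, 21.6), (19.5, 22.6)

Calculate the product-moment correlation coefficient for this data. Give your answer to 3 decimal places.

0.639

n = 5, Σa = 120.9, Σb = 103.4, Σa² = 3449.79, Σb² = 2411.48, Σab = 2742.36
nΣab − ΣaΣb = 13711.8 − 12501.06 = 1210.74
nΣa² − (Σa)² = 17248.95 − 14616.81 = 2632.14; nΣb² − (Σb)² = 12057.4 − 10691.56 = 1365.84
r = 1210.74 / √(2632.14 × 1365.84) = 1210.74 / 1896.0702 ≈ 0.639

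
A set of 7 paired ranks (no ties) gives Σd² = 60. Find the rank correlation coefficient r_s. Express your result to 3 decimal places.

-0.071

ρ = 1 − 6Σd² / [n(n²−1)] = 1 − 6×60 / (7×48)
  = 1 − 360/336 = 1 − 1.0714 ≈ -0.071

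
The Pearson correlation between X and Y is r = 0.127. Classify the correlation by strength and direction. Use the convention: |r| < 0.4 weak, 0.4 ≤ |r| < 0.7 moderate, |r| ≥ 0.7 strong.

r = 0.127 > 0 so the relationship is positive.
|r| = 0.127, which falls in the weak range.

weak positive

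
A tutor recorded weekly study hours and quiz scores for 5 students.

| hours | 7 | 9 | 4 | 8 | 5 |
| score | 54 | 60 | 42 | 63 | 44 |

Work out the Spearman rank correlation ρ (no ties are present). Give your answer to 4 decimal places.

0.9000

Rank hours: 3, 5, 1, 4, 2
Rank score: 3, 4, 1, 5, 2
d = rank(hours) − rank(score): 0, 1, 0, -1, 0; Σd² = 2
ρ = 1 − 6Σd² / [n(n²−1)] = 1 − 6×2 / (5×24) = 1 − 12/120 ≈ 0.9000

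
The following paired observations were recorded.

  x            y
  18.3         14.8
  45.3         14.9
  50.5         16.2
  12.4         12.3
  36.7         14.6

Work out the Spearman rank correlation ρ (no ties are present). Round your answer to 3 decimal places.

Rank x: 2, 4, 5, 1, 3
Rank y: 3, 4, 5, 1, 2
d = rank(x) − rank(y): -1, 0, 0, 0, 1; Σd² = 2
ρ = 1 − 6Σd² / [n(n²−1)] = 1 − 6×2 / (5×24) = 1 − 12/120 ≈ 0.900

0.900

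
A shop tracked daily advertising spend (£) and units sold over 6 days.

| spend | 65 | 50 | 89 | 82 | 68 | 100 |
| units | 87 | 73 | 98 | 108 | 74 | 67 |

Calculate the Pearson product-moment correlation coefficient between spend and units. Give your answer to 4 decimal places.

n = 6, Σx = 454, Σy = 507, Σx² = 35994, Σy² = 44131, Σxy = 38615
nΣxy − ΣxΣy = 231690 − 230178 = 1512
nΣx² − (Σx)² = 215964 − 206116 = 9848; nΣy² − (Σy)² = 264786 − 257049 = 7737
r = 1512 / √(9848 × 7737) = 1512 / 8728.9161 ≈ 0.1732

0.1732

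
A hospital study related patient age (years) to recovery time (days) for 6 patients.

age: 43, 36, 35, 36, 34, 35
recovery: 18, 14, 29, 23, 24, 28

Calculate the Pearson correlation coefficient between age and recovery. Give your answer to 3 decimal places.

n = 6, Σx = 219, Σy = 136, Σx² = 8047, Σy² = 3250, Σxy = 4917
nΣxy − ΣxΣy = 29502 − 29784 = -282
nΣx² − (Σx)² = 48282 − 47961 = 321; nΣy² − (Σy)² = 19500 − 18496 = 1004
r = -282 / √(321 × 1004) = -282 / 567.7006 ≈ -0.497

-0.497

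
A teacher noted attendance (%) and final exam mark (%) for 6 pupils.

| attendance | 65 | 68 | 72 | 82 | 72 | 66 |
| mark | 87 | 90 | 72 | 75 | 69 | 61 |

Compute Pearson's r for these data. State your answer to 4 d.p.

n = 6, Σx = 425, Σy = 454, Σx² = 30297, Σy² = 34960, Σxy = 32103
nΣxy − ΣxΣy = 192618 − 192950 = -332
nΣx² − (Σx)² = 181782 − 180625 = 1157; nΣy² − (Σy)² = 209760 − 206116 = 3644
r = -332 / √(1157 × 3644) = -332 / 2053.3163 ≈ -0.1617

-0.1617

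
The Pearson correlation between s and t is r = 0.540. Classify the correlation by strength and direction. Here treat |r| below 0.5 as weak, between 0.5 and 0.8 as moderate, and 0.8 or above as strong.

r = 0.540 > 0 so the relationship is positive.
|r| = 0.540, which falls in the moderate range.

moderate positive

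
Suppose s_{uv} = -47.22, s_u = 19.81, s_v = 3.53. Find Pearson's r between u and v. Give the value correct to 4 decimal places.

-0.6753

r = Cov(u,v) / (s_u · s_v) = -47.22 / (19.81 × 3.53)
  = -47.22 / 69.9293 ≈ -0.6753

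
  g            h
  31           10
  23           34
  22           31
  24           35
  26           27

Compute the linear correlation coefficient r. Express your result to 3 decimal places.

-0.937

n = 5, Σg = 126, Σh = 137, Σg² = 3226, Σh² = 4171, Σgh = 3316
nΣgh − ΣgΣh = 16580 − 17262 = -682
nΣg² − (Σg)² = 16130 − 15876 = 254; nΣh² − (Σh)² = 20855 − 18769 = 2086
r = -682 / √(254 × 2086) = -682 / 727.9038 ≈ -0.937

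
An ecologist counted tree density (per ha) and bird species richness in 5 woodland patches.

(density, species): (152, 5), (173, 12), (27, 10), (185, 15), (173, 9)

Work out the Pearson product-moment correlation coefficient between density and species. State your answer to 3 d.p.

n = 5, Σx = 710, Σy = 51, Σx² = 117916, Σy² = 575, Σxy = 7438
nΣxy − ΣxΣy = 37190 − 36210 = 980
nΣx² − (Σx)² = 589580 − 504100 = 85480; nΣy² − (Σy)² = 2875 − 2601 = 274
r = 980 / √(85480 × 274) = 980 / 4839.5785 ≈ 0.202

0.202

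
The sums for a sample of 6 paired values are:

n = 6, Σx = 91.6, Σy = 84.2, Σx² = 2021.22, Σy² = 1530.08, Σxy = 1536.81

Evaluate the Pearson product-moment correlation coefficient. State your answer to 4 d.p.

0.5396

r = (nΣxy − ΣxΣy) / √[(nΣx² − (Σx)²)(nΣy² − (Σy)²)]
Numerator: 6×1536.81 − 91.6×84.2 = 1508.14
Denominator: √[(12127.32 − 8390.56)(9180.48 − 7089.64)] = √[3736.76 × 2090.84] = 2795.1686
r = 1508.14 / 2795.1686 ≈ 0.5396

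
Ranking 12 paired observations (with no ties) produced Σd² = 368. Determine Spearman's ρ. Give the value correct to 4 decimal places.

-0.2867

ρ = 1 − 6Σd² / [n(n²−1)] = 1 − 6×368 / (12×143)
  = 1 − 2208/1716 = 1 − 1.28671 ≈ -0.2867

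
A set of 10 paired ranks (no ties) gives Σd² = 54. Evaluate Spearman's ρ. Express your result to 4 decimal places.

0.6727

ρ = 1 − 6Σd² / [n(n²−1)] = 1 − 6×54 / (10×99)
  = 1 − 324/990 = 1 − 0.32727 ≈ 0.6727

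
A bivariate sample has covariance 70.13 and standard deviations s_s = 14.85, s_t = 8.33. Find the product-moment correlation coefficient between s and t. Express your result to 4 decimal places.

0.5669

r = Cov(s,t) / (s_s · s_t) = 70.13 / (14.85 × 8.33)
  = 70.13 / 123.7005 ≈ 0.5669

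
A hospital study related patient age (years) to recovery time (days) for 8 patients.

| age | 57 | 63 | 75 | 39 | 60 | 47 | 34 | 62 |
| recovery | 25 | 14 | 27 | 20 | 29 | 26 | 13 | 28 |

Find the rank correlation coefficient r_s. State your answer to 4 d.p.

0.4762

Rank age: 4, 7, 8, 2, 5, 3, 1, 6
Rank recovery: 4, 2, 6, 3, 8, 5, 1, 7
d = rank(age) − rank(recovery): 0, 5, 2, -1, -3, -2, 0, -1; Σd² = 44
ρ = 1 − 6Σd² / [n(n²−1)] = 1 − 6×44 / (8×63) = 1 − 264/504 ≈ 0.4762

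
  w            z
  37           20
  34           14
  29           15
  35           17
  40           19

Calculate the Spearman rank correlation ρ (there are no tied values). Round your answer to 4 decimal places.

Rank w: 4, 2, 1, 3, 5
Rank z: 5, 1, 2, 3, 4
d = rank(w) − rank(z): -1, 1, -1, 0, 1; Σd² = 4
ρ = 1 − 6Σd² / [n(n²−1)] = 1 − 6×4 / (5×24) = 1 − 24/120 ≈ 0.8000

0.8000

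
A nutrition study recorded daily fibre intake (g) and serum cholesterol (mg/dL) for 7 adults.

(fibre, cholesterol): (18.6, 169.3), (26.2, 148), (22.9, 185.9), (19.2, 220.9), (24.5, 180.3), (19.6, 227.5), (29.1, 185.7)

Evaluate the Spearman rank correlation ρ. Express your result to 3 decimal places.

Rank fibre: 1, 6, 4, 2, 5, 3, 7
Rank cholesterol: 2, 1, 5, 6, 3, 7, 4
d = rank(fibre) − rank(cholesterol): -1, 5, -1, -4, 2, -4, 3; Σd² = 72
ρ = 1 − 6Σd² / [n(n²−1)] = 1 − 6×72 / (7×48) = 1 − 432/336 ≈ -0.286

-0.286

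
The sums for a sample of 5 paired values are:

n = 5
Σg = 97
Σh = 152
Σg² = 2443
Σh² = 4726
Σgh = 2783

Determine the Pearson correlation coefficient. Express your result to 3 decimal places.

r = (nΣgh − ΣgΣh) / √[(nΣg² − (Σg)²)(nΣh² − (Σh)²)]
Numerator: 5×2783 − 97×152 = -829
Denominator: √[(12215 − 9409)(23630 − 23104)] = √[2806 × 526] = 1214.8893
r = -829 / 1214.8893 ≈ -0.682

-0.682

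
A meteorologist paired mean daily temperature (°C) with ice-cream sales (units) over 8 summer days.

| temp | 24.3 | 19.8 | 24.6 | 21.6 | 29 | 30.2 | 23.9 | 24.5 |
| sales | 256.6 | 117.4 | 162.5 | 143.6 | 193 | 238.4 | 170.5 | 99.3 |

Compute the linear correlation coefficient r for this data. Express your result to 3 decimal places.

n = 8, Σx = 197.9, Σy = 1381.3, Σx² = 4978.75, Σy² = 259667.83, Σxy = 34963.64
nΣxy − ΣxΣy = 279709.12 − 273359.27 = 6349.85
nΣx² − (Σx)² = 39830 − 39164.41 = 665.59; nΣy² − (Σy)² = 2077342.64 − 1907989.69 = 169352.95
r = 6349.85 / √(665.59 × 169352.95) = 6349.85 / 10616.9501 ≈ 0.598

0.598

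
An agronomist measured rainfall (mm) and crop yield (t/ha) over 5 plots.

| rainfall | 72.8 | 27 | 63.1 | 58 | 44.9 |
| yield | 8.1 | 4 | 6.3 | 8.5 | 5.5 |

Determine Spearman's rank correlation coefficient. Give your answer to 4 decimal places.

0.7000

Rank rainfall: 5, 1, 4, 3, 2
Rank yield: 4, 1, 3, 5, 2
d = rank(rainfall) − rank(yield): 1, 0, 1, -2, 0; Σd² = 6
ρ = 1 − 6Σd² / [n(n²−1)] = 1 − 6×6 / (5×24) = 1 − 36/120 ≈ 0.7000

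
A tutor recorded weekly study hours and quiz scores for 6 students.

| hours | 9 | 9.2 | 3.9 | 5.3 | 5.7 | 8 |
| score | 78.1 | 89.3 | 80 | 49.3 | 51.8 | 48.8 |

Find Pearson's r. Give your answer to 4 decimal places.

0.3107

n = 6, Σx = 41.1, Σy = 397.3, Σx² = 305.43, Σy² = 27969.27, Σxy = 2783.41
nΣxy − ΣxΣy = 16700.46 − 16329.03 = 371.43
nΣx² − (Σx)² = 1832.58 − 1689.21 = 143.37; nΣy² − (Σy)² = 167815.62 − 157847.29 = 9968.33
r = 371.43 / √(143.37 × 9968.33) = 371.43 / 1195.4746 ≈ 0.3107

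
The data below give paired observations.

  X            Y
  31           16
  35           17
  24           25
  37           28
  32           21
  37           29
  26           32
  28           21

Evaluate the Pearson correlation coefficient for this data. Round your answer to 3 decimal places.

-0.071

n = 8, ΣX = 250, ΣY = 189, ΣX² = 7984, ΣY² = 4701, ΣXY = 5892
nΣXY − ΣXΣY = 47136 − 47250 = -114
nΣX² − (ΣX)² = 63872 − 62500 = 1372; nΣY² − (ΣY)² = 37608 − 35721 = 1887
r = -114 / √(1372 × 1887) = -114 / 1609.0258 ≈ -0.071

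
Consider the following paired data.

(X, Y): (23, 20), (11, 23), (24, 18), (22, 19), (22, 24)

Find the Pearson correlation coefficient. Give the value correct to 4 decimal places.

n = 5, ΣX = 102, ΣY = 104, ΣX² = 2194, ΣY² = 2190, ΣXY = 2091
nΣXY − ΣXΣY = 10455 − 10608 = -153
nΣX² − (ΣX)² = 10970 − 10404 = 566; nΣY² − (ΣY)² = 10950 − 10816 = 134
r = -153 / √(566 × 134) = -153 / 275.3979 ≈ -0.5556

-0.5556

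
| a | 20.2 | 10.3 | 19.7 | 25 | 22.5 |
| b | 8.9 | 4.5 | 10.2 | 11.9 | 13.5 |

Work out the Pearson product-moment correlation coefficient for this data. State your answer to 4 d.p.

0.9251

n = 5, Σa = 97.7, Σb = 49, Σa² = 2033.47, Σb² = 527.36, Σab = 1028.32
nΣab − ΣaΣb = 5141.6 − 4787.3 = 354.3
nΣa² − (Σa)² = 10167.35 − 9545.29 = 622.06; nΣb² − (Σb)² = 2636.8 − 2401 = 235.8
r = 354.3 / √(622.06 × 235.8) = 354.3 / 382.9905 ≈ 0.9251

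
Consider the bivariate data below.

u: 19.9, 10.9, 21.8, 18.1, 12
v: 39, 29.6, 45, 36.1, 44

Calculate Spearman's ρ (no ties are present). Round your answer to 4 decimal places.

0.7000

Rank u: 4, 1, 5, 3, 2
Rank v: 3, 1, 5, 2, 4
d = rank(u) − rank(v): 1, 0, 0, 1, -2; Σd² = 6
ρ = 1 − 6Σd² / [n(n²−1)] = 1 − 6×6 / (5×24) = 1 − 36/120 ≈ 0.7000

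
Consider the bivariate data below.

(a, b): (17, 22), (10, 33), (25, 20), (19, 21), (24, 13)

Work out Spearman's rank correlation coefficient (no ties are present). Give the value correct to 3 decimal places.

Rank a: 2, 1, 5, 3, 4
Rank b: 4, 5, 2, 3, 1
d = rank(a) − rank(b): -2, -4, 3, 0, 3; Σd² = 38
ρ = 1 − 6Σd² / [n(n²−1)] = 1 − 6×38 / (5×24) = 1 − 228/120 ≈ -0.900

-0.900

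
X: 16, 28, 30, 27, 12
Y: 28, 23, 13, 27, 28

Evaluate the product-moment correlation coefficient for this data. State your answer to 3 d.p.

-0.693

n = 5, ΣX = 113, ΣY = 119, ΣX² = 2813, ΣY² = 2995, ΣXY = 2547
nΣXY − ΣXΣY = 12735 − 13447 = -712
nΣX² − (ΣX)² = 14065 − 12769 = 1296; nΣY² − (ΣY)² = 14975 − 14161 = 814
r = -712 / √(1296 × 814) = -712 / 1027.1047 ≈ -0.693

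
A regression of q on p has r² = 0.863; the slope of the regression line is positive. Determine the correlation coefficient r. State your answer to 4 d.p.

|r| = √0.863 = 0.9290
The association is positive, so r = 0.9290.

0.9290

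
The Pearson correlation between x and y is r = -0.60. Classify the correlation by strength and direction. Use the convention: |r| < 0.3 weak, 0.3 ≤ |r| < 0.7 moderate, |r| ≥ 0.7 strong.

r = -0.60 < 0 so the relationship is negative.
|r| = 0.60, which falls in the moderate range.

moderate negative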